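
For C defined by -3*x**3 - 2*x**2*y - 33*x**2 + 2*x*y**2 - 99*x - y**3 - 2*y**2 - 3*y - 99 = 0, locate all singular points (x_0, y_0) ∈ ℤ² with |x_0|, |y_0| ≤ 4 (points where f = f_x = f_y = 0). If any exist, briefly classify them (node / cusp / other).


Singular points: {(-3, -3)}; classification: cusp.

Compute partial derivatives:
  f_x = -9*x**2 - 4*x*y - 66*x + 2*y**2 - 99.
  f_y = -2*x**2 + 4*x*y - 3*y**2 - 4*y - 3.
Scan x_0 ∈ {−4, ..., 4}. For each x_0, f_y(x_0, y) is a polynomial in y; find its integer roots y ∈ {−4, ..., 4}, then test f_x and f at those candidates.
  x = -4: f_y(-4, y) = -3*y**2 - 20*y - 35; no integer root y with |y| ≤ 4.
  x = -3: f_y(-3, y) = -3*y**2 - 16*y - 21; vanishes at y ∈ {-3}. (-3, -3): f_x = 0, f = 0 — SINGULAR.
  x = -2: f_y(-2, y) = -3*y**2 - 12*y - 11; no integer root y with |y| ≤ 4.
  x = -1: f_y(-1, y) = -3*y**2 - 8*y - 5; vanishes at y ∈ {-1}. (-1, -1): f_x = -44 ≠ 0.
  x = 0: f_y(0, y) = -3*y**2 - 4*y - 3; no integer root y with |y| ≤ 4.
  x = 1: f_y(1, y) = -3*y**2 - 5; no integer root y with |y| ≤ 4.
  x = 2: f_y(2, y) = -3*y**2 + 4*y - 11; no integer root y with |y| ≤ 4.
  x = 3: f_y(3, y) = -3*y**2 + 8*y - 21; no integer root y with |y| ≤ 4.
  x = 4: f_y(4, y) = -3*y**2 + 12*y - 35; no integer root y with |y| ≤ 4.
Only singular point on the grid: (-3, -3).
Classify: substitute x = -3 + u, y = -3 + v and expand: f = -3*u**3 - 2*u**2*v + 2*u*v**2 - v**3 + v**2.
No constant or linear terms (consistent with a singular point). Quadratic part: v**2. Cubic part: -3*u**3 - 2*u**2*v + 2*u*v**2 - v**3.
The quadratic part v**2 is a perfect square, so there is a single (double) tangent line v = 0, i.e. y = -3. Restricting the cubic part to that line (v = 0) leaves -3*u**3 ≠ 0, so f is not divisible by v and the branch is v² ≈ 3*u**3 to lowest order — this is a cusp.
Classification: cusp.


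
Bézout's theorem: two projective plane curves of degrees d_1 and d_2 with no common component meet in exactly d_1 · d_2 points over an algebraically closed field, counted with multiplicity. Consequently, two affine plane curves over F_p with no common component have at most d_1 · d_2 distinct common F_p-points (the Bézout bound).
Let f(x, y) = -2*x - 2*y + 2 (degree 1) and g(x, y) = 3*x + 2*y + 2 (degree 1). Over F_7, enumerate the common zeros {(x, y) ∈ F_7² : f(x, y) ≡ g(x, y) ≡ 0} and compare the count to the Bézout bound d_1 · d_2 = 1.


Common zeros: {(3, 5)}; count = 1; Bézout bound = 1.

deg(f) = 1, deg(g) = 1, so Bézout bound = 1.
Scan x ∈ F_7. For each x, list the y ∈ F_7 with f(x, y) ≡ 0 and those with g(x, y) ≡ 0 (mod 7); the common zeros in that column are the intersection.
  x = 0: f ≡ 0 at y ∈ {1}; g ≡ 0 at y ∈ {6}; common: ∅.
  x = 1: f ≡ 0 at y ∈ {0}; g ≡ 0 at y ∈ {1}; common: ∅.
  x = 2: f ≡ 0 at y ∈ {6}; g ≡ 0 at y ∈ {3}; common: ∅.
  x = 3: f ≡ 0 at y ∈ {5}; g ≡ 0 at y ∈ {5}; common: {5}.
  x = 4: f ≡ 0 at y ∈ {4}; g ≡ 0 at y ∈ {0}; common: ∅.
  x = 5: f ≡ 0 at y ∈ {3}; g ≡ 0 at y ∈ {2}; common: ∅.
  x = 6: f ≡ 0 at y ∈ {2}; g ≡ 0 at y ∈ {4}; common: ∅.
Collecting: common zeros = {(3, 5)}, so the count is 1.
Comparison with the Bézout bound: 1 ≤ 1 = deg(f)·deg(g), as expected for curves with no common component (the bound is attained).


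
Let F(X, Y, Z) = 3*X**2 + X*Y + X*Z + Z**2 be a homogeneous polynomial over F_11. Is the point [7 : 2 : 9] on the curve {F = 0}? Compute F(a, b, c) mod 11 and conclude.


F(7,2,9) ≡ 8 (mod 11); P is NOT on the curve.

Evaluate F(7, 2, 9) term-by-term (mod 11).
  3*X**2 ↦ 3·49·1·1 = 147
  X*Y ↦ 1·7·2·1 = 14
  X*Z ↦ 1·7·1·9 = 63
  Z**2 ↦ 1·1·1·81 = 81
Sum: F(7, 2, 9) = (147) + (14) + (63) + (81) = 305.
Reducing mod 11: 305 ≡ 8 (mod 11).
Since F(a, b, c) ≡ 8 ≠ 0 (mod 11), P does NOT lie on the curve.


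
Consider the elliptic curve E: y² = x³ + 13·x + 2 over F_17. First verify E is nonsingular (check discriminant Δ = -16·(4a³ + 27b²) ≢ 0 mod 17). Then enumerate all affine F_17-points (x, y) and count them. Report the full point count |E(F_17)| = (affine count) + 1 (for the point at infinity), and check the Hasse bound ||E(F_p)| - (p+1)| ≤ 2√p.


Affine points = {(0, 6), (0, 11), (1, 4), (1, 13), (2, 6), (2, 11), (3, 0), (4, 4), (4, 13), (9, 7), (9, 10), (12, 4), (12, 13), (14, 2), (14, 15), (15, 6), (15, 11)}; affine count = 17; |E(F_17)| = 18.

Discriminant check: Δ ∝ 4a³ + 27b² = 4·13³ + 27·2² = 4·2197 + 27·4 ≡ 5 (mod 17). Nonzero ⇒ E is nonsingular.
For each x ∈ F_17, compute rhs = x³ + 13·x + 2 mod 17, then count y ∈ F_17 with y² ≡ rhs.
  x = 0: rhs = 2, matching y values: 6, 11 (2 points).
  x = 1: rhs = 16, matching y values: 4, 13 (2 points).
  x = 2: rhs = 2, matching y values: 6, 11 (2 points).
  x = 3: rhs = 0, matching y values: 0 (1 points).
  x = 4: rhs = 16, matching y values: 4, 13 (2 points).
  x = 5: rhs = 5, matching y values: none (0 points).
  x = 6: rhs = 7, matching y values: none (0 points).
  x = 7: rhs = 11, matching y values: none (0 points).
  x = 8: rhs = 6, matching y values: none (0 points).
  x = 9: rhs = 15, matching y values: 7, 10 (2 points).
  x = 10: rhs = 10, matching y values: none (0 points).
  x = 11: rhs = 14, matching y values: none (0 points).
  x = 12: rhs = 16, matching y values: 4, 13 (2 points).
  x = 13: rhs = 5, matching y values: none (0 points).
  x = 14: rhs = 4, matching y values: 2, 15 (2 points).
  x = 15: rhs = 2, matching y values: 6, 11 (2 points).
  x = 16: rhs = 5, matching y values: none (0 points).
Total affine count: 17.
Full point count |E(F_17)| = 17 + 1 = 18.
Hasse bound: |18 − (17+1)| = |0| = 0 ≤ 2√17 ≈ 8.2462 ✓.


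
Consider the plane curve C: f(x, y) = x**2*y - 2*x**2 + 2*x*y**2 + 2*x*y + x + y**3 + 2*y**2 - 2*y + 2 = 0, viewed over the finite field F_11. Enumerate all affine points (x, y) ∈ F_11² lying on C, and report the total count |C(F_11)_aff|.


Affine F_11-points: {(0, 7), (1, 5), (2, 9), (3, 4), (4, 2), (4, 4), (4, 6), (5, 6), (6, 7), (7, 1), (8, 5), (9, 1)}; count = 12.

For each of the 121 pairs (x, y) ∈ F_11², evaluate f(x, y) mod 11. Record the zeros.
  x = 0: [0↦2, 1↦3, 2↦3, 3↦8, 4↦2, 5↦2, 6↦3, 7↦0, 8↦10, 9↦6, 10↦5]  zeros at y ∈ {7}
  x = 1: [0↦1, 1↦7, 2↦5, 3↦1, 4↦1, 5↦0, 6↦4, 7↦8, 8↦7, 9↦7, 10↦3]  zeros at y ∈ {5}
  x = 2: [0↦7, 1↦9, 2↦7, 3↦7, 4↦4, 5↦4, 6↦2, 7↦4, 8↦5, 9↦0, 10↦6]  zeros at y ∈ {9}
  x = 3: [0↦9, 1↦9, 2↦9, 3↦4, 4↦0, 5↦3, 6↦8, 7↦10, 8↦4, 9↦7, 10↦3]  zeros at y ∈ {4}
  x = 4: [0↦7, 1↦7, 2↦0, 3↦3, 4↦0, 5↦8, 6↦0, 7↦4, 8↦4, 9↦6, 10↦5]  zeros at y ∈ {2, 4, 6}
  x = 5: [0↦1, 1↦3, 2↦2, 3↦4, 4↦4, 5↦8, 6↦0, 7↦8, 8↦5, 9↦8, 10↦1]  zeros at y ∈ {6}
  x = 6: [0↦2, 1↦8, 2↦4, 3↦7, 4↦1, 5↦3, 6↦8, 7↦0, 8↦7, 9↦2, 10↦2]  zeros at y ∈ {7}
  x = 7: [0↦10, 1↦0, 2↦6, 3↦1, 4↦2, 5↦4, 6↦2, 7↦2, 8↦10, 9↦10, 10↦8]  zeros at y ∈ {1}
  x = 8: [0↦3, 1↦1, 2↦8, 3↦8, 4↦7, 5↦0, 6↦4, 7↦3, 8↦3, 9↦10, 10↦8]  zeros at y ∈ {5}
  x = 9: [0↦3, 1↦0, 2↦10, 3↦6, 4↦5, 5↦2, 6↦3, 7↦3, 8↦8, 9↦2, 10↦2]  zeros at y ∈ {1}
  x = 10: [0↦10, 1↦8, 2↦1, 3↦6, 4↦7, 5↦10, 6↦10, 7↦2, 8↦3, 9↦8, 10↦1]  zeros at y ∈ ∅
Collecting zeros: affine points = {(0, 7), (1, 5), (2, 9), (3, 4), (4, 2), (4, 4), (4, 6), (5, 6), (6, 7), (7, 1), (8, 5), (9, 1)}.
Total count |C(F_11)_aff| = 12.


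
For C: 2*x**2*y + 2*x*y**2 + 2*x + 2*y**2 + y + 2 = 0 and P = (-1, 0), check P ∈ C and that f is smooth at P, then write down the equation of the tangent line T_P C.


Tangent line at P: 2*x + 3*y + 2 = 0.

Step 1: f(-1, 0) = 0, so P lies on C.
Step 2: partial derivatives
  f_x(x, y) = 4*x*y + 2*y**2 + 2, f_y(x, y) = 2*x**2 + 4*x*y + 4*y + 1.
  f_x(P) = 2, f_y(P) = 3 (gradient nonzero, so P is smooth).
Step 3: tangent line at P: 2·(x − -1) + 3·(y − 0) = 0.
Expanding: 2*x + 3*y + 2 = 0.


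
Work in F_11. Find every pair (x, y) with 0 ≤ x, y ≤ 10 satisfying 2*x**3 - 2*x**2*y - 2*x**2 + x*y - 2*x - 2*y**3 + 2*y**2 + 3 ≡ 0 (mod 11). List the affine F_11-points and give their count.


Affine F_11-points: {(0, 3), (1, 1), (1, 4), (1, 7), (3, 0), (3, 5), (3, 7), (4, 7), (5, 3), (5, 10), (10, 3)}; count = 11.

For each of the 121 pairs (x, y) ∈ F_11², evaluate f(x, y) mod 11. Record the zeros.
  x = 0: [0↦3, 1↦3, 2↦6, 3↦0, 4↦6, 5↦1, 6↦6, 7↦9, 8↦9, 9↦5, 10↦7]  zeros at y ∈ {3}
  x = 1: [0↦1, 1↦0, 2↦2, 3↦6, 4↦0, 5↦5, 6↦9, 7↦0, 8↦10, 9↦5, 10↦6]  zeros at y ∈ {1, 4, 7}
  x = 2: [0↦7, 1↦1, 2↦9, 3↦8, 4↦8, 5↦8, 6↦7, 7↦4, 8↦9, 9↦10, 10↦6]  zeros at y ∈ ∅
  x = 3: [0↦0, 1↦7, 2↦6, 3↦7, 4↦9, 5↦0, 6↦1, 7↦0, 8↦7, 9↦10, 10↦8]  zeros at y ∈ {0, 5, 7}
  x = 4: [0↦3, 1↦8, 2↦5, 3↦4, 4↦4, 5↦4, 6↦3, 7↦0, 8↦5, 9↦6, 10↦2]  zeros at y ∈ {7}
  x = 5: [0↦6, 1↦5, 2↦7, 3↦0, 4↦5, 5↦10, 6↦3, 7↦5, 8↦4, 9↦10, 10↦0]  zeros at y ∈ {3, 10}
  x = 6: [0↦10, 1↦10, 2↦2, 3↦7, 4↦2, 5↦8, 6↦2, 7↦5, 8↦5, 9↦1, 10↦3]  zeros at y ∈ ∅
  x = 7: [0↦5, 1↦2, 2↦2, 3↦4, 4↦7, 5↦10, 6↦1, 7↦1, 8↦9, 9↦2, 10↦1]  zeros at y ∈ ∅
  x = 8: [0↦3, 1↦4, 2↦8, 3↦3, 4↦10, 5↦6, 6↦1, 7↦5, 8↦6, 9↦3, 10↦6]  zeros at y ∈ ∅
  x = 9: [0↦5, 1↦6, 2↦10, 3↦5, 4↦1, 5↦8, 6↦3, 7↦7, 8↦8, 9↦5, 10↦8]  zeros at y ∈ ∅
  x = 10: [0↦1, 1↦9, 2↦9, 3↦0, 4↦3, 5↦6, 6↦8, 7↦8, 8↦5, 9↦9, 10↦8]  zeros at y ∈ {3}
Collecting zeros: affine points = {(0, 3), (1, 1), (1, 4), (1, 7), (3, 0), (3, 5), (3, 7), (4, 7), (5, 3), (5, 10), (10, 3)}.
Total count |C(F_11)_aff| = 11.


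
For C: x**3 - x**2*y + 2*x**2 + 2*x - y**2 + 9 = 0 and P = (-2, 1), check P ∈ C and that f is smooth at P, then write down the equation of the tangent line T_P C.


Tangent line at P: 10*x - 6*y + 26 = 0.

Step 1: f(-2, 1) = 0, so P lies on C.
Step 2: partial derivatives
  f_x(x, y) = 3*x**2 - 2*x*y + 4*x + 2, f_y(x, y) = -x**2 - 2*y.
  f_x(P) = 10, f_y(P) = -6 (gradient nonzero, so P is smooth).
Step 3: tangent line at P: 10·(x − -2) + -6·(y − 1) = 0.
Expanding: 10*x - 6*y + 26 = 0.


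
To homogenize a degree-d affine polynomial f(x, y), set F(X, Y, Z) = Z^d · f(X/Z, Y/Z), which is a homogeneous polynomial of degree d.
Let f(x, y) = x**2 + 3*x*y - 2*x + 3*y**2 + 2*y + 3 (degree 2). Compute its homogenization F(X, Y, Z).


F(X, Y, Z) = X**2 + 3*X*Y - 2*X*Z + 3*Y**2 + 2*Y*Z + 3*Z**2

deg(f) = 2.
Substitute x = X/Z, y = Y/Z into f, then multiply by Z^2.
  monomial 1·x^2·y^0 ↦ 1·X^2·Y^0·Z^0.
  monomial 3·x^1·y^1 ↦ 3·X^1·Y^1·Z^0.
  monomial -2·x^1·y^0 ↦ -2·X^1·Y^0·Z^1.
  monomial 3·x^0·y^2 ↦ 3·X^0·Y^2·Z^0.
  monomial 2·x^0·y^1 ↦ 2·X^0·Y^1·Z^1.
  monomial 3·x^0·y^0 ↦ 3·X^0·Y^0·Z^2.
Collecting: F(X, Y, Z) = X**2 + 3*X*Y - 2*X*Z + 3*Y**2 + 2*Y*Z + 3*Z**2.


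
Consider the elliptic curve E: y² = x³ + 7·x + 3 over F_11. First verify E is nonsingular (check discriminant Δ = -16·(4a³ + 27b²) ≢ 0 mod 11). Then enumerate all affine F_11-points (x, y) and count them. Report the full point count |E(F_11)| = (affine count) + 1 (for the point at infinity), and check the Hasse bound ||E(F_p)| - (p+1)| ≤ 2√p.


Affine points = {(0, 5), (0, 6), (1, 0), (2, 5), (2, 6), (5, 3), (5, 8), (9, 5), (9, 6)}; affine count = 9; |E(F_11)| = 10.

Discriminant check: Δ ∝ 4a³ + 27b² = 4·7³ + 27·3² = 4·343 + 27·9 ≡ 9 (mod 11). Nonzero ⇒ E is nonsingular.
For each x ∈ F_11, compute rhs = x³ + 7·x + 3 mod 11, then count y ∈ F_11 with y² ≡ rhs.
  x = 0: rhs = 3, matching y values: 5, 6 (2 points).
  x = 1: rhs = 0, matching y values: 0 (1 points).
  x = 2: rhs = 3, matching y values: 5, 6 (2 points).
  x = 3: rhs = 7, matching y values: none (0 points).
  x = 4: rhs = 7, matching y values: none (0 points).
  x = 5: rhs = 9, matching y values: 3, 8 (2 points).
  x = 6: rhs = 8, matching y values: none (0 points).
  x = 7: rhs = 10, matching y values: none (0 points).
  x = 8: rhs = 10, matching y values: none (0 points).
  x = 9: rhs = 3, matching y values: 5, 6 (2 points).
  x = 10: rhs = 6, matching y values: none (0 points).
Total affine count: 9.
Full point count |E(F_11)| = 9 + 1 = 10.
Hasse bound: |10 − (11+1)| = |-2| = 2 ≤ 2√11 ≈ 6.6332 ✓.


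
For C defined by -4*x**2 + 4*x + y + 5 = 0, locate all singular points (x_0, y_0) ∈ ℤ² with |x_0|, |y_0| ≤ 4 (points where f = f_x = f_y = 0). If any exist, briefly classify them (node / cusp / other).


No singular points in the scanned grid; C is smooth there.

Compute partial derivatives:
  f_x = 4 - 8*x.
  f_y = 1.
f_y = 1 is a nonzero constant, so f_y never vanishes: no point (x, y) can satisfy f = f_x = f_y = 0. In particular no (x, y) ∈ {−4, ..., 4}² is singular; the curve is smooth.


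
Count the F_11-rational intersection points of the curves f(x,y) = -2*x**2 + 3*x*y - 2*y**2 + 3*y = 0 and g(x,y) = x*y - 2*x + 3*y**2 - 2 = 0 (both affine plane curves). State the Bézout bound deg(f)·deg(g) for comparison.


Common zeros: ∅; count = 0; Bézout bound = 4.

deg(f) = 2, deg(g) = 2, so Bézout bound = 4.
Scan x ∈ F_11. For each x, list the y ∈ F_11 with f(x, y) ≡ 0 and those with g(x, y) ≡ 0 (mod 11); the common zeros in that column are the intersection.
  x = 0: f ≡ 0 at y ∈ {0, 7}; g ≡ 0 at y ∈ ∅; common: ∅.
  x = 1: f ≡ 0 at y ∈ {5, 9}; g ≡ 0 at y ∈ {1, 6}; common: ∅.
  x = 2: f ≡ 0 at y ∈ ∅; g ≡ 0 at y ∈ ∅; common: ∅.
  x = 3: f ≡ 0 at y ∈ {3}; g ≡ 0 at y ∈ ∅; common: ∅.
  x = 4: f ≡ 0 at y ∈ ∅; g ≡ 0 at y ∈ {7, 10}; common: ∅.
  x = 5: f ≡ 0 at y ∈ {2, 7}; g ≡ 0 at y ∈ {5, 8}; common: ∅.
  x = 6: f ≡ 0 at y ∈ ∅; g ≡ 0 at y ∈ ∅; common: ∅.
  x = 7: f ≡ 0 at y ∈ {3, 9}; g ≡ 0 at y ∈ ∅; common: ∅.
  x = 8: f ≡ 0 at y ∈ ∅; g ≡ 0 at y ∈ {3, 9}; common: ∅.
  x = 9: f ≡ 0 at y ∈ {2}; g ≡ 0 at y ∈ ∅; common: ∅.
  x = 10: f ≡ 0 at y ∈ ∅; g ≡ 0 at y ∈ {0, 4}; common: ∅.
Collecting: common zeros = ∅, so the count is 0.
Comparison with the Bézout bound: 0 ≤ 4 = deg(f)·deg(g), as expected for curves with no common component (the affine F_11-count falls short of the bound because intersections may lie at infinity, over extension fields, or carry multiplicity).


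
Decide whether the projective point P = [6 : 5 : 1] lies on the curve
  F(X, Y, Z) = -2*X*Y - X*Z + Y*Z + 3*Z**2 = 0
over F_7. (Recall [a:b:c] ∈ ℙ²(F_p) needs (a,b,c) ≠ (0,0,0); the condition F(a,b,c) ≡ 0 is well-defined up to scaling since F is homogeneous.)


F(6,5,1) ≡ 5 (mod 7); P is NOT on the curve.

Evaluate F(6, 5, 1) term-by-term (mod 7).
  -2*X*Y ↦ -2·6·5·1 = -60
  -X*Z ↦ -1·6·1·1 = -6
  Y*Z ↦ 1·1·5·1 = 5
  3*Z**2 ↦ 3·1·1·1 = 3
Sum: F(6, 5, 1) = (-60) + (-6) + (5) + (3) = -58.
Reducing mod 7: -58 ≡ 5 (mod 7).
Since F(a, b, c) ≡ 5 ≠ 0 (mod 7), P does NOT lie on the curve.


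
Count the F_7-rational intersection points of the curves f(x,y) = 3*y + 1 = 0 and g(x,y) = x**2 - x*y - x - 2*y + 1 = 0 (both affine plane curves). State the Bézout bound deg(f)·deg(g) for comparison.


Common zeros: {(5, 2)}; count = 1; Bézout bound = 2.

deg(f) = 1, deg(g) = 2, so Bézout bound = 2.
Scan x ∈ F_7. For each x, list the y ∈ F_7 with f(x, y) ≡ 0 and those with g(x, y) ≡ 0 (mod 7); the common zeros in that column are the intersection.
  x = 0: f ≡ 0 at y ∈ {2}; g ≡ 0 at y ∈ {4}; common: ∅.
  x = 1: f ≡ 0 at y ∈ {2}; g ≡ 0 at y ∈ {5}; common: ∅.
  x = 2: f ≡ 0 at y ∈ {2}; g ≡ 0 at y ∈ {6}; common: ∅.
  x = 3: f ≡ 0 at y ∈ {2}; g ≡ 0 at y ∈ {0}; common: ∅.
  x = 4: f ≡ 0 at y ∈ {2}; g ≡ 0 at y ∈ {1}; common: ∅.
  x = 5: f ≡ 0 at y ∈ {2}; g ≡ 0 at y ∈ {0, 1, 2, 3, 4, 5, 6}; common: {2}.
  x = 6: f ≡ 0 at y ∈ {2}; g ≡ 0 at y ∈ {3}; common: ∅.
Collecting: common zeros = {(5, 2)}, so the count is 1.
Comparison with the Bézout bound: 1 ≤ 2 = deg(f)·deg(g), as expected for curves with no common component (the affine F_7-count falls short of the bound because intersections may lie at infinity, over extension fields, or carry multiplicity).


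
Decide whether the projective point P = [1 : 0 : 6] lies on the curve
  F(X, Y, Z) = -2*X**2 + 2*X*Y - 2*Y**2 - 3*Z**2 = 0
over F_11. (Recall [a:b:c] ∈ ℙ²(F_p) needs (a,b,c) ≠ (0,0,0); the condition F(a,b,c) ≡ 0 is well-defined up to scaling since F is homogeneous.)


F(1,0,6) ≡ 0 (mod 11); P is on the curve.

Evaluate F(1, 0, 6) term-by-term (mod 11).
  -2*X**2 ↦ -2·1·1·1 = -2
  2*X*Y ↦ 2·1·0·1 = 0
  -2*Y**2 ↦ -2·1·0·1 = 0
  -3*Z**2 ↦ -3·1·1·36 = -108
Sum: F(1, 0, 6) = (-2) + (0) + (0) + (-108) = -110.
Reducing mod 11: -110 ≡ 0 (mod 11).
Since F(a, b, c) ≡ 0 (mod 11), P lies on the curve.


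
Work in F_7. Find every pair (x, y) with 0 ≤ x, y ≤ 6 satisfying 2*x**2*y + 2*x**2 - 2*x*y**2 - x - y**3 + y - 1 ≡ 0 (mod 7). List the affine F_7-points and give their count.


Affine F_7-points: {(0, 2), (1, 0), (1, 1), (1, 4), (2, 5), (2, 6), (3, 0), (3, 4), (4, 5), (5, 1), (5, 2)}; count = 11.

For each of the 49 pairs (x, y) ∈ F_7², evaluate f(x, y) mod 7. Record the zeros.
  x = 0: [0↦6, 1↦6, 2↦0, 3↦3, 4↦2, 5↦5, 6↦6]  zeros at y ∈ {2}
  x = 1: [0↦0, 1↦0, 2↦4, 3↦6, 4↦0, 5↦1, 6↦3]  zeros at y ∈ {0, 1, 4}
  x = 2: [0↦5, 1↦2, 2↦6, 3↦4, 4↦4, 5↦0, 6↦0]  zeros at y ∈ {5, 6}
  x = 3: [0↦0, 1↦5, 2↦6, 3↦4, 4↦0, 5↦2, 6↦4]  zeros at y ∈ {0, 4}
  x = 4: [0↦6, 1↦2, 2↦4, 3↦6, 4↦2, 5↦0, 6↦1]  zeros at y ∈ {5}
  x = 5: [0↦2, 1↦0, 2↦0, 3↦3, 4↦3, 5↦1, 6↦5]  zeros at y ∈ {1, 2}
  x = 6: [0↦2, 1↦6, 2↦1, 3↦2, 4↦3, 5↦5, 6↦2]  zeros at y ∈ ∅
Collecting zeros: affine points = {(0, 2), (1, 0), (1, 1), (1, 4), (2, 5), (2, 6), (3, 0), (3, 4), (4, 5), (5, 1), (5, 2)}.
Total count |C(F_7)_aff| = 11.


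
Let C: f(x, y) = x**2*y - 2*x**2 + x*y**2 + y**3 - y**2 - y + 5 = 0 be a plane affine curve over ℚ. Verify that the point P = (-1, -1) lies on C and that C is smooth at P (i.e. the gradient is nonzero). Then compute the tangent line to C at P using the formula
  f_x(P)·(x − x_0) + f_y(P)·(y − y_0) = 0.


Tangent line at P: 7*x + 7*y + 14 = 0.

Step 1: f(-1, -1) = 0, so P lies on C.
Step 2: partial derivatives
  f_x(x, y) = 2*x*y - 4*x + y**2, f_y(x, y) = x**2 + 2*x*y + 3*y**2 - 2*y - 1.
  f_x(P) = 7, f_y(P) = 7 (gradient nonzero, so P is smooth).
Step 3: tangent line at P: 7·(x − -1) + 7·(y − -1) = 0.
Expanding: 7*x + 7*y + 14 = 0.


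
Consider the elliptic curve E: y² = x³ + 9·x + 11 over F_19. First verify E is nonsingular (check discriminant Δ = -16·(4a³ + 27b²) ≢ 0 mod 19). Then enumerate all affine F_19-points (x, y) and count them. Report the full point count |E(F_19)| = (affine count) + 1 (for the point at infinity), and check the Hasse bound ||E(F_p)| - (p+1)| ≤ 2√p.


Affine points = {(0, 7), (0, 12), (4, 4), (4, 15), (8, 5), (8, 14), (9, 2), (9, 17), (11, 4), (11, 15), (12, 2), (12, 17), (13, 8), (13, 11), (15, 5), (15, 14), (17, 2), (17, 17), (18, 1), (18, 18)}; affine count = 20; |E(F_19)| = 21.

Discriminant check: Δ ∝ 4a³ + 27b² = 4·9³ + 27·11² = 4·729 + 27·121 ≡ 8 (mod 19). Nonzero ⇒ E is nonsingular.
For each x ∈ F_19, compute rhs = x³ + 9·x + 11 mod 19, then count y ∈ F_19 with y² ≡ rhs.
  x = 0: rhs = 11, matching y values: 7, 12 (2 points).
  x = 1: rhs = 2, matching y values: none (0 points).
  x = 2: rhs = 18, matching y values: none (0 points).
  x = 3: rhs = 8, matching y values: none (0 points).
  x = 4: rhs = 16, matching y values: 4, 15 (2 points).
  x = 5: rhs = 10, matching y values: none (0 points).
  x = 6: rhs = 15, matching y values: none (0 points).
  x = 7: rhs = 18, matching y values: none (0 points).
  x = 8: rhs = 6, matching y values: 5, 14 (2 points).
  x = 9: rhs = 4, matching y values: 2, 17 (2 points).
  x = 10: rhs = 18, matching y values: none (0 points).
  x = 11: rhs = 16, matching y values: 4, 15 (2 points).
  x = 12: rhs = 4, matching y values: 2, 17 (2 points).
  x = 13: rhs = 7, matching y values: 8, 11 (2 points).
  x = 14: rhs = 12, matching y values: none (0 points).
  x = 15: rhs = 6, matching y values: 5, 14 (2 points).
  x = 16: rhs = 14, matching y values: none (0 points).
  x = 17: rhs = 4, matching y values: 2, 17 (2 points).
  x = 18: rhs = 1, matching y values: 1, 18 (2 points).
Total affine count: 20.
Full point count |E(F_19)| = 20 + 1 = 21.
Hasse bound: |21 − (19+1)| = |1| = 1 ≤ 2√19 ≈ 8.7178 ✓.


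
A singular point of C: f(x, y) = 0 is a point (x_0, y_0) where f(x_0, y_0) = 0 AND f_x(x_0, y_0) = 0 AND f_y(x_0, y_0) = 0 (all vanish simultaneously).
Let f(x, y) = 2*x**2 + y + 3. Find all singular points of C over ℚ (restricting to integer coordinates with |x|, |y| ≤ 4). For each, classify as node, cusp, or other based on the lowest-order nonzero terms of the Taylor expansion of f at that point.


No singular points in the scanned grid; C is smooth there.

Compute partial derivatives:
  f_x = 4*x.
  f_y = 1.
f_y = 1 is a nonzero constant, so f_y never vanishes: no point (x, y) can satisfy f = f_x = f_y = 0. In particular no (x, y) ∈ {−4, ..., 4}² is singular; the curve is smooth.


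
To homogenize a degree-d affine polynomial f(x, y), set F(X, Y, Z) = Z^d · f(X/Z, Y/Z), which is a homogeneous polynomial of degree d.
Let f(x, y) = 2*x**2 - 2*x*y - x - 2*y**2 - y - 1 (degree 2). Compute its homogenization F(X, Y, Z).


F(X, Y, Z) = 2*X**2 - 2*X*Y - X*Z - 2*Y**2 - Y*Z - Z**2

deg(f) = 2.
Substitute x = X/Z, y = Y/Z into f, then multiply by Z^2.
  monomial 2·x^2·y^0 ↦ 2·X^2·Y^0·Z^0.
  monomial -2·x^1·y^1 ↦ -2·X^1·Y^1·Z^0.
  monomial -1·x^1·y^0 ↦ -1·X^1·Y^0·Z^1.
  monomial -2·x^0·y^2 ↦ -2·X^0·Y^2·Z^0.
  monomial -1·x^0·y^1 ↦ -1·X^0·Y^1·Z^1.
  monomial -1·x^0·y^0 ↦ -1·X^0·Y^0·Z^2.
Collecting: F(X, Y, Z) = 2*X**2 - 2*X*Y - X*Z - 2*Y**2 - Y*Z - Z**2.


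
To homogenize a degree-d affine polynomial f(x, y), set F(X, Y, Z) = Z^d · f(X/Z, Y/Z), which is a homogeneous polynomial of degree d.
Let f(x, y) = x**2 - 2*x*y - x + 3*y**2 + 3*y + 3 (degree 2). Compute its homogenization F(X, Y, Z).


F(X, Y, Z) = X**2 - 2*X*Y - X*Z + 3*Y**2 + 3*Y*Z + 3*Z**2

deg(f) = 2.
Substitute x = X/Z, y = Y/Z into f, then multiply by Z^2.
  monomial 1·x^2·y^0 ↦ 1·X^2·Y^0·Z^0.
  monomial -2·x^1·y^1 ↦ -2·X^1·Y^1·Z^0.
  monomial -1·x^1·y^0 ↦ -1·X^1·Y^0·Z^1.
  monomial 3·x^0·y^2 ↦ 3·X^0·Y^2·Z^0.
  monomial 3·x^0·y^1 ↦ 3·X^0·Y^1·Z^1.
  monomial 3·x^0·y^0 ↦ 3·X^0·Y^0·Z^2.
Collecting: F(X, Y, Z) = X**2 - 2*X*Y - X*Z + 3*Y**2 + 3*Y*Z + 3*Z**2.


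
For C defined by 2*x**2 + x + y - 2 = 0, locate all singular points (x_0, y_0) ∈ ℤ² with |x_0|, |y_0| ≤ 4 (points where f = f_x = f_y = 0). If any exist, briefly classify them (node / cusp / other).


No singular points in the scanned grid; C is smooth there.

Compute partial derivatives:
  f_x = 4*x + 1.
  f_y = 1.
f_y = 1 is a nonzero constant, so f_y never vanishes: no point (x, y) can satisfy f = f_x = f_y = 0. In particular no (x, y) ∈ {−4, ..., 4}² is singular; the curve is smooth.


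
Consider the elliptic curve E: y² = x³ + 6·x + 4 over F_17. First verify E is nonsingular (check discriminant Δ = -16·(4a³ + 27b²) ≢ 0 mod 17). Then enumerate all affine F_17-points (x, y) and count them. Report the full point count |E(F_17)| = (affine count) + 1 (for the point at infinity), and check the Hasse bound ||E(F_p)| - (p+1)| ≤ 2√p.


Affine points = {(0, 2), (0, 15), (3, 7), (3, 10), (6, 1), (6, 16), (7, 7), (7, 10), (12, 6), (12, 11), (13, 1), (13, 16), (15, 1), (15, 16)}; affine count = 14; |E(F_17)| = 15.

Discriminant check: Δ ∝ 4a³ + 27b² = 4·6³ + 27·4² = 4·216 + 27·16 ≡ 4 (mod 17). Nonzero ⇒ E is nonsingular.
For each x ∈ F_17, compute rhs = x³ + 6·x + 4 mod 17, then count y ∈ F_17 with y² ≡ rhs.
  x = 0: rhs = 4, matching y values: 2, 15 (2 points).
  x = 1: rhs = 11, matching y values: none (0 points).
  x = 2: rhs = 7, matching y values: none (0 points).
  x = 3: rhs = 15, matching y values: 7, 10 (2 points).
  x = 4: rhs = 7, matching y values: none (0 points).
  x = 5: rhs = 6, matching y values: none (0 points).
  x = 6: rhs = 1, matching y values: 1, 16 (2 points).
  x = 7: rhs = 15, matching y values: 7, 10 (2 points).
  x = 8: rhs = 3, matching y values: none (0 points).
  x = 9: rhs = 5, matching y values: none (0 points).
  x = 10: rhs = 10, matching y values: none (0 points).
  x = 11: rhs = 7, matching y values: none (0 points).
  x = 12: rhs = 2, matching y values: 6, 11 (2 points).
  x = 13: rhs = 1, matching y values: 1, 16 (2 points).
  x = 14: rhs = 10, matching y values: none (0 points).
  x = 15: rhs = 1, matching y values: 1, 16 (2 points).
  x = 16: rhs = 14, matching y values: none (0 points).
Total affine count: 14.
Full point count |E(F_17)| = 14 + 1 = 15.
Hasse bound: |15 − (17+1)| = |-3| = 3 ≤ 2√17 ≈ 8.2462 ✓.


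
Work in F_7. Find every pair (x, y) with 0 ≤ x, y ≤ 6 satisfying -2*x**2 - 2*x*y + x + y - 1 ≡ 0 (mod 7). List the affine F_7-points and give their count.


Affine F_7-points: {(0, 1), (1, 5), (2, 0), (3, 1), (5, 5), (6, 6)}; count = 6.

For each of the 49 pairs (x, y) ∈ F_7², evaluate f(x, y) mod 7. Record the zeros.
  x = 0: [0↦6, 1↦0, 2↦1, 3↦2, 4↦3, 5↦4, 6↦5]  zeros at y ∈ {1}
  x = 1: [0↦5, 1↦4, 2↦3, 3↦2, 4↦1, 5↦0, 6↦6]  zeros at y ∈ {5}
  x = 2: [0↦0, 1↦4, 2↦1, 3↦5, 4↦2, 5↦6, 6↦3]  zeros at y ∈ {0}
  x = 3: [0↦5, 1↦0, 2↦2, 3↦4, 4↦6, 5↦1, 6↦3]  zeros at y ∈ {1}
  x = 4: [0↦6, 1↦6, 2↦6, 3↦6, 4↦6, 5↦6, 6↦6]  zeros at y ∈ ∅
  x = 5: [0↦3, 1↦1, 2↦6, 3↦4, 4↦2, 5↦0, 6↦5]  zeros at y ∈ {5}
  x = 6: [0↦3, 1↦6, 2↦2, 3↦5, 4↦1, 5↦4, 6↦0]  zeros at y ∈ {6}
Collecting zeros: affine points = {(0, 1), (1, 5), (2, 0), (3, 1), (5, 5), (6, 6)}.
Total count |C(F_7)_aff| = 6.


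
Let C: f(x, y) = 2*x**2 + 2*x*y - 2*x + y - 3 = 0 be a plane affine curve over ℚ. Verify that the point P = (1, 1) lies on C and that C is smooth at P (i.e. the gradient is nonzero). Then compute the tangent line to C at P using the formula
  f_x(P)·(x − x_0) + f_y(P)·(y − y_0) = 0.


Tangent line at P: 4*x + 3*y - 7 = 0.

Step 1: f(1, 1) = 0, so P lies on C.
Step 2: partial derivatives
  f_x(x, y) = 4*x + 2*y - 2, f_y(x, y) = 2*x + 1.
  f_x(P) = 4, f_y(P) = 3 (gradient nonzero, so P is smooth).
Step 3: tangent line at P: 4·(x − 1) + 3·(y − 1) = 0.
Expanding: 4*x + 3*y - 7 = 0.


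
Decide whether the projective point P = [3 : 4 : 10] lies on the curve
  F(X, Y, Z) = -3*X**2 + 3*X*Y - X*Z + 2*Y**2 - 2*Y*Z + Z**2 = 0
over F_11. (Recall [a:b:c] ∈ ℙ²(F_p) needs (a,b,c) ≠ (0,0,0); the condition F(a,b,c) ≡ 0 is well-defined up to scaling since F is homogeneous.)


F(3,4,10) ≡ 9 (mod 11); P is NOT on the curve.

Evaluate F(3, 4, 10) term-by-term (mod 11).
  -3*X**2 ↦ -3·9·1·1 = -27
  3*X*Y ↦ 3·3·4·1 = 36
  -X*Z ↦ -1·3·1·10 = -30
  2*Y**2 ↦ 2·1·16·1 = 32
  -2*Y*Z ↦ -2·1·4·10 = -80
  Z**2 ↦ 1·1·1·100 = 100
Sum: F(3, 4, 10) = (-27) + (36) + (-30) + (32) + (-80) + (100) = 31.
Reducing mod 11: 31 ≡ 9 (mod 11).
Since F(a, b, c) ≡ 9 ≠ 0 (mod 11), P does NOT lie on the curve.


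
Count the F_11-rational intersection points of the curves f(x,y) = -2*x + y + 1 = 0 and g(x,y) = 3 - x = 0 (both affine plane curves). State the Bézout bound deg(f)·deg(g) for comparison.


Common zeros: {(3, 5)}; count = 1; Bézout bound = 1.

deg(f) = 1, deg(g) = 1, so Bézout bound = 1.
Scan x ∈ F_11. For each x, list the y ∈ F_11 with f(x, y) ≡ 0 and those with g(x, y) ≡ 0 (mod 11); the common zeros in that column are the intersection.
  x = 0: f ≡ 0 at y ∈ {10}; g ≡ 0 at y ∈ ∅; common: ∅.
  x = 1: f ≡ 0 at y ∈ {1}; g ≡ 0 at y ∈ ∅; common: ∅.
  x = 2: f ≡ 0 at y ∈ {3}; g ≡ 0 at y ∈ ∅; common: ∅.
  x = 3: f ≡ 0 at y ∈ {5}; g ≡ 0 at y ∈ {0, 1, 2, 3, 4, 5, 6, 7, 8, 9, 10}; common: {5}.
  x = 4: f ≡ 0 at y ∈ {7}; g ≡ 0 at y ∈ ∅; common: ∅.
  x = 5: f ≡ 0 at y ∈ {9}; g ≡ 0 at y ∈ ∅; common: ∅.
  x = 6: f ≡ 0 at y ∈ {0}; g ≡ 0 at y ∈ ∅; common: ∅.
  x = 7: f ≡ 0 at y ∈ {2}; g ≡ 0 at y ∈ ∅; common: ∅.
  x = 8: f ≡ 0 at y ∈ {4}; g ≡ 0 at y ∈ ∅; common: ∅.
  x = 9: f ≡ 0 at y ∈ {6}; g ≡ 0 at y ∈ ∅; common: ∅.
  x = 10: f ≡ 0 at y ∈ {8}; g ≡ 0 at y ∈ ∅; common: ∅.
Collecting: common zeros = {(3, 5)}, so the count is 1.
Comparison with the Bézout bound: 1 ≤ 1 = deg(f)·deg(g), as expected for curves with no common component (the bound is attained).


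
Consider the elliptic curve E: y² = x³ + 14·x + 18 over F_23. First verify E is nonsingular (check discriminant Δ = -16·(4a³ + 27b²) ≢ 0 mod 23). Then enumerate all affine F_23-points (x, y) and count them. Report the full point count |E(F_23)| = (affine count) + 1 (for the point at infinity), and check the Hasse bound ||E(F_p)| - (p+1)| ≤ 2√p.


Affine points = {(0, 8), (0, 15), (2, 10), (2, 13), (3, 8), (3, 15), (4, 0), (5, 11), (5, 12), (10, 10), (10, 13), (11, 10), (11, 13), (19, 6), (19, 17), (20, 8), (20, 15), (22, 7), (22, 16)}; affine count = 19; |E(F_23)| = 20.

Discriminant check: Δ ∝ 4a³ + 27b² = 4·14³ + 27·18² = 4·2744 + 27·324 ≡ 13 (mod 23). Nonzero ⇒ E is nonsingular.
For each x ∈ F_23, compute rhs = x³ + 14·x + 18 mod 23, then count y ∈ F_23 with y² ≡ rhs.
  x = 0: rhs = 18, matching y values: 8, 15 (2 points).
  x = 1: rhs = 10, matching y values: none (0 points).
  x = 2: rhs = 8, matching y values: 10, 13 (2 points).
  x = 3: rhs = 18, matching y values: 8, 15 (2 points).
  x = 4: rhs = 0, matching y values: 0 (1 points).
  x = 5: rhs = 6, matching y values: 11, 12 (2 points).
  x = 6: rhs = 19, matching y values: none (0 points).
  x = 7: rhs = 22, matching y values: none (0 points).
  x = 8: rhs = 21, matching y values: none (0 points).
  x = 9: rhs = 22, matching y values: none (0 points).
  x = 10: rhs = 8, matching y values: 10, 13 (2 points).
  x = 11: rhs = 8, matching y values: 10, 13 (2 points).
  x = 12: rhs = 5, matching y values: none (0 points).
  x = 13: rhs = 5, matching y values: none (0 points).
  x = 14: rhs = 14, matching y values: none (0 points).
  x = 15: rhs = 15, matching y values: none (0 points).
  x = 16: rhs = 14, matching y values: none (0 points).
  x = 17: rhs = 17, matching y values: none (0 points).
  x = 18: rhs = 7, matching y values: none (0 points).
  x = 19: rhs = 13, matching y values: 6, 17 (2 points).
  x = 20: rhs = 18, matching y values: 8, 15 (2 points).
  x = 21: rhs = 5, matching y values: none (0 points).
  x = 22: rhs = 3, matching y values: 7, 16 (2 points).
Total affine count: 19.
Full point count |E(F_23)| = 19 + 1 = 20.
Hasse bound: |20 − (23+1)| = |-4| = 4 ≤ 2√23 ≈ 9.5917 ✓.


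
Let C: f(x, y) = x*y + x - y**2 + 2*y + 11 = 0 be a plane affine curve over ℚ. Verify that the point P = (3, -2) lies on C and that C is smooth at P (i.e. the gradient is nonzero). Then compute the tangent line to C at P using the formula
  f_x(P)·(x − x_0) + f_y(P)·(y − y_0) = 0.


Tangent line at P: -x + 9*y + 21 = 0.

Step 1: f(3, -2) = 0, so P lies on C.
Step 2: partial derivatives
  f_x(x, y) = y + 1, f_y(x, y) = x - 2*y + 2.
  f_x(P) = -1, f_y(P) = 9 (gradient nonzero, so P is smooth).
Step 3: tangent line at P: -1·(x − 3) + 9·(y − -2) = 0.
Expanding: -x + 9*y + 21 = 0.


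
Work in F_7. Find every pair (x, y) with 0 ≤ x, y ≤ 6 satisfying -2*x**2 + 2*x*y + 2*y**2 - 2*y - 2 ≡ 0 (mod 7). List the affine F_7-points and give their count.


Affine F_7-points: {(1, 3), (1, 4), (2, 3), (3, 1), (3, 4), (4, 2), (5, 1), (5, 2)}; count = 8.

For each of the 49 pairs (x, y) ∈ F_7², evaluate f(x, y) mod 7. Record the zeros.
  x = 0: [0↦5, 1↦5, 2↦2, 3↦3, 4↦1, 5↦3, 6↦2]  zeros at y ∈ ∅
  x = 1: [0↦3, 1↦5, 2↦4, 3↦0, 4↦0, 5↦4, 6↦5]  zeros at y ∈ {3, 4}
  x = 2: [0↦4, 1↦1, 2↦2, 3↦0, 4↦2, 5↦1, 6↦4]  zeros at y ∈ {3}
  x = 3: [0↦1, 1↦0, 2↦3, 3↦3, 4↦0, 5↦1, 6↦6]  zeros at y ∈ {1, 4}
  x = 4: [0↦1, 1↦2, 2↦0, 3↦2, 4↦1, 5↦4, 6↦4]  zeros at y ∈ {2}
  x = 5: [0↦4, 1↦0, 2↦0, 3↦4, 4↦5, 5↦3, 6↦5]  zeros at y ∈ {1, 2}
  x = 6: [0↦3, 1↦1, 2↦3, 3↦2, 4↦5, 5↦5, 6↦2]  zeros at y ∈ ∅
Collecting zeros: affine points = {(1, 3), (1, 4), (2, 3), (3, 1), (3, 4), (4, 2), (5, 1), (5, 2)}.
Total count |C(F_7)_aff| = 8.


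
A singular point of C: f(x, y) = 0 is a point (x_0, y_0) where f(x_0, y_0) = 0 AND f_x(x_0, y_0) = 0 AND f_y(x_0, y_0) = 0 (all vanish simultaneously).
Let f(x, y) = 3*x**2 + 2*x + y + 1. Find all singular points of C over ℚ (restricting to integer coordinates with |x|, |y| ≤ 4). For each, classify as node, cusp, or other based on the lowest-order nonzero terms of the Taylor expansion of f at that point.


No singular points in the scanned grid; C is smooth there.

Compute partial derivatives:
  f_x = 6*x + 2.
  f_y = 1.
f_y = 1 is a nonzero constant, so f_y never vanishes: no point (x, y) can satisfy f = f_x = f_y = 0. In particular no (x, y) ∈ {−4, ..., 4}² is singular; the curve is smooth.


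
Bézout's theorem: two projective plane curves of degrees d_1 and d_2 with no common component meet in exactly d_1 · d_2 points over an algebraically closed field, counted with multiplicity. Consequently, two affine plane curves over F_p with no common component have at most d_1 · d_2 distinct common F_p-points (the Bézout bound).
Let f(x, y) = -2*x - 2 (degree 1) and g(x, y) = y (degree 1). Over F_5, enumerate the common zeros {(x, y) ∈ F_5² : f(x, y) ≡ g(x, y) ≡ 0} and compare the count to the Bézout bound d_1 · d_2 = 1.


Common zeros: {(4, 0)}; count = 1; Bézout bound = 1.

deg(f) = 1, deg(g) = 1, so Bézout bound = 1.
Scan x ∈ F_5. For each x, list the y ∈ F_5 with f(x, y) ≡ 0 and those with g(x, y) ≡ 0 (mod 5); the common zeros in that column are the intersection.
  x = 0: f ≡ 0 at y ∈ ∅; g ≡ 0 at y ∈ {0}; common: ∅.
  x = 1: f ≡ 0 at y ∈ ∅; g ≡ 0 at y ∈ {0}; common: ∅.
  x = 2: f ≡ 0 at y ∈ ∅; g ≡ 0 at y ∈ {0}; common: ∅.
  x = 3: f ≡ 0 at y ∈ ∅; g ≡ 0 at y ∈ {0}; common: ∅.
  x = 4: f ≡ 0 at y ∈ {0, 1, 2, 3, 4}; g ≡ 0 at y ∈ {0}; common: {0}.
Collecting: common zeros = {(4, 0)}, so the count is 1.
Comparison with the Bézout bound: 1 ≤ 1 = deg(f)·deg(g), as expected for curves with no common component (the bound is attained).


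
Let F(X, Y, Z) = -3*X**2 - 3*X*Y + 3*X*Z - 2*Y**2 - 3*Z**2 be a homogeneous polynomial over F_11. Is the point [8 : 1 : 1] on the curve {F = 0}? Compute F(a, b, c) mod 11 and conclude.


F(8,1,1) ≡ 1 (mod 11); P is NOT on the curve.

Evaluate F(8, 1, 1) term-by-term (mod 11).
  -3*X**2 ↦ -3·64·1·1 = -192
  -3*X*Y ↦ -3·8·1·1 = -24
  3*X*Z ↦ 3·8·1·1 = 24
  -2*Y**2 ↦ -2·1·1·1 = -2
  -3*Z**2 ↦ -3·1·1·1 = -3
Sum: F(8, 1, 1) = (-192) + (-24) + (24) + (-2) + (-3) = -197.
Reducing mod 11: -197 ≡ 1 (mod 11).
Since F(a, b, c) ≡ 1 ≠ 0 (mod 11), P does NOT lie on the curve.


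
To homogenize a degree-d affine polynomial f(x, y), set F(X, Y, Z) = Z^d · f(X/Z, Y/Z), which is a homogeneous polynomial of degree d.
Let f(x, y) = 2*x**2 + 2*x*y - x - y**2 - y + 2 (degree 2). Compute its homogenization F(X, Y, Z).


F(X, Y, Z) = 2*X**2 + 2*X*Y - X*Z - Y**2 - Y*Z + 2*Z**2

deg(f) = 2.
Substitute x = X/Z, y = Y/Z into f, then multiply by Z^2.
  monomial 2·x^2·y^0 ↦ 2·X^2·Y^0·Z^0.
  monomial 2·x^1·y^1 ↦ 2·X^1·Y^1·Z^0.
  monomial -1·x^1·y^0 ↦ -1·X^1·Y^0·Z^1.
  monomial -1·x^0·y^2 ↦ -1·X^0·Y^2·Z^0.
  monomial -1·x^0·y^1 ↦ -1·X^0·Y^1·Z^1.
  monomial 2·x^0·y^0 ↦ 2·X^0·Y^0·Z^2.
Collecting: F(X, Y, Z) = 2*X**2 + 2*X*Y - X*Z - Y**2 - Y*Z + 2*Z**2.


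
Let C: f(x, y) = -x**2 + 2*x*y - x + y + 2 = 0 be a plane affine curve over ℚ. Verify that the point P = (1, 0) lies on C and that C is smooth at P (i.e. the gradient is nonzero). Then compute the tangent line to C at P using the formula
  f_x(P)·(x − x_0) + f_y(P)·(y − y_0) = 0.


Tangent line at P: -3*x + 3*y + 3 = 0.

Step 1: f(1, 0) = 0, so P lies on C.
Step 2: partial derivatives
  f_x(x, y) = -2*x + 2*y - 1, f_y(x, y) = 2*x + 1.
  f_x(P) = -3, f_y(P) = 3 (gradient nonzero, so P is smooth).
Step 3: tangent line at P: -3·(x − 1) + 3·(y − 0) = 0.
Expanding: -3*x + 3*y + 3 = 0.


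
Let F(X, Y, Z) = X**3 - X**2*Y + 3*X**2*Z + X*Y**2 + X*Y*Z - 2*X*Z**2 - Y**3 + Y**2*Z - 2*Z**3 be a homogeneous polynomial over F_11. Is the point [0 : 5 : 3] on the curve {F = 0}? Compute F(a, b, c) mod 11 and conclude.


F(0,5,3) ≡ 6 (mod 11); P is NOT on the curve.

Evaluate F(0, 5, 3) term-by-term (mod 11).
  X**3 ↦ 1·0·1·1 = 0
  -X**2*Y ↦ -1·0·5·1 = 0
  3*X**2*Z ↦ 3·0·1·3 = 0
  X*Y**2 ↦ 1·0·25·1 = 0
  X*Y*Z ↦ 1·0·5·3 = 0
  -2*X*Z**2 ↦ -2·0·1·9 = 0
  -Y**3 ↦ -1·1·125·1 = -125
  Y**2*Z ↦ 1·1·25·3 = 75
  -2*Z**3 ↦ -2·1·1·27 = -54
Sum: F(0, 5, 3) = (0) + (0) + (0) + (0) + (0) + (0) + (-125) + (75) + (-54) = -104.
Reducing mod 11: -104 ≡ 6 (mod 11).
Since F(a, b, c) ≡ 6 ≠ 0 (mod 11), P does NOT lie on the curve.


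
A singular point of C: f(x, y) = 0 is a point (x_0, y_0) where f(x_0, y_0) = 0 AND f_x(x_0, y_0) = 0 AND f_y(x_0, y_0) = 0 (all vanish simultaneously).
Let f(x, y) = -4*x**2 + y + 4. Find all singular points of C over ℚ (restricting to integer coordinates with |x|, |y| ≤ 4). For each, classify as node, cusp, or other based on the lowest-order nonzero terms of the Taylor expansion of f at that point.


No singular points in the scanned grid; C is smooth there.

Compute partial derivatives:
  f_x = -8*x.
  f_y = 1.
f_y = 1 is a nonzero constant, so f_y never vanishes: no point (x, y) can satisfy f = f_x = f_y = 0. In particular no (x, y) ∈ {−4, ..., 4}² is singular; the curve is smooth.


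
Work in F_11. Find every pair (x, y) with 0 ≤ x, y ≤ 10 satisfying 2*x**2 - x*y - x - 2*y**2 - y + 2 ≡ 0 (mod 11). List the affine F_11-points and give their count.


Affine F_11-points: {(3, 1), (3, 8), (4, 4), (4, 10), (5, 3), (5, 5), (7, 8), (7, 10), (8, 3), (8, 9), (9, 1), (9, 5)}; count = 12.

For each of the 121 pairs (x, y) ∈ F_11², evaluate f(x, y) mod 11. Record the zeros.
  x = 0: [0↦2, 1↦10, 2↦3, 3↦3, 4↦10, 5↦2, 6↦1, 7↦7, 8↦9, 9↦7, 10↦1]  zeros at y ∈ ∅
  x = 1: [0↦3, 1↦10, 2↦2, 3↦1, 4↦7, 5↦9, 6↦7, 7↦1, 8↦2, 9↦10, 10↦3]  zeros at y ∈ ∅
  x = 2: [0↦8, 1↦3, 2↦5, 3↦3, 4↦8, 5↦9, 6↦6, 7↦10, 8↦10, 9↦6, 10↦9]  zeros at y ∈ ∅
  x = 3: [0↦6, 1↦0, 2↦1, 3↦9, 4↦2, 5↦2, 6↦9, 7↦1, 8↦0, 9↦6, 10↦8]  zeros at y ∈ {1, 8}
  x = 4: [0↦8, 1↦1, 2↦1, 3↦8, 4↦0, 5↦10, 6↦5, 7↦7, 8↦5, 9↦10, 10↦0]  zeros at y ∈ {4, 10}
  x = 5: [0↦3, 1↦6, 2↦5, 3↦0, 4↦2, 5↦0, 6↦5, 7↦6, 8↦3, 9↦7, 10↦7]  zeros at y ∈ {3, 5}
  x = 6: [0↦2, 1↦4, 2↦2, 3↦7, 4↦8, 5↦5, 6↦9, 7↦9, 8↦5, 9↦8, 10↦7]  zeros at y ∈ ∅
  x = 7: [0↦5, 1↦6, 2↦3, 3↦7, 4↦7, 5↦3, 6↦6, 7↦5, 8↦0, 9↦2, 10↦0]  zeros at y ∈ {8, 10}
  x = 8: [0↦1, 1↦1, 2↦8, 3↦0, 4↦10, 5↦5, 6↦7, 7↦5, 8↦10, 9↦0, 10↦8]  zeros at y ∈ {3, 9}
  x = 9: [0↦1, 1↦0, 2↦6, 3↦8, 4↦6, 5↦0, 6↦1, 7↦9, 8↦2, 9↦2, 10↦9]  zeros at y ∈ {1, 5}
  x = 10: [0↦5, 1↦3, 2↦8, 3↦9, 4↦6, 5↦10, 6↦10, 7↦6, 8↦9, 9↦8, 10↦3]  zeros at y ∈ ∅
Collecting zeros: affine points = {(3, 1), (3, 8), (4, 4), (4, 10), (5, 3), (5, 5), (7, 8), (7, 10), (8, 3), (8, 9), (9, 1), (9, 5)}.
Total count |C(F_11)_aff| = 12.


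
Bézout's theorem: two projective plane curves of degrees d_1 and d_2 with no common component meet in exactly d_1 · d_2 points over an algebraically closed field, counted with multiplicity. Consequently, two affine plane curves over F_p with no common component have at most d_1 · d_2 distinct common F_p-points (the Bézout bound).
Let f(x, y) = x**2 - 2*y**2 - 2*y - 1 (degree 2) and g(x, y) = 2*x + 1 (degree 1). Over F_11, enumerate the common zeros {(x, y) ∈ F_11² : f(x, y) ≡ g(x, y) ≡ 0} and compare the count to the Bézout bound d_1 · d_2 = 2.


Common zeros: {(5, 3), (5, 7)}; count = 2; Bézout bound = 2.

deg(f) = 2, deg(g) = 1, so Bézout bound = 2.
Scan x ∈ F_11. For each x, list the y ∈ F_11 with f(x, y) ≡ 0 and those with g(x, y) ≡ 0 (mod 11); the common zeros in that column are the intersection.
  x = 0: f ≡ 0 at y ∈ ∅; g ≡ 0 at y ∈ ∅; common: ∅.
  x = 1: f ≡ 0 at y ∈ {0, 10}; g ≡ 0 at y ∈ ∅; common: ∅.
  x = 2: f ≡ 0 at y ∈ ∅; g ≡ 0 at y ∈ ∅; common: ∅.
  x = 3: f ≡ 0 at y ∈ ∅; g ≡ 0 at y ∈ ∅; common: ∅.
  x = 4: f ≡ 0 at y ∈ {1, 9}; g ≡ 0 at y ∈ ∅; common: ∅.
  x = 5: f ≡ 0 at y ∈ {3, 7}; g ≡ 0 at y ∈ {0, 1, 2, 3, 4, 5, 6, 7, 8, 9, 10}; common: {3, 7}.
  x = 6: f ≡ 0 at y ∈ {3, 7}; g ≡ 0 at y ∈ ∅; common: ∅.
  x = 7: f ≡ 0 at y ∈ {1, 9}; g ≡ 0 at y ∈ ∅; common: ∅.
  x = 8: f ≡ 0 at y ∈ ∅; g ≡ 0 at y ∈ ∅; common: ∅.
  x = 9: f ≡ 0 at y ∈ ∅; g ≡ 0 at y ∈ ∅; common: ∅.
  x = 10: f ≡ 0 at y ∈ {0, 10}; g ≡ 0 at y ∈ ∅; common: ∅.
Collecting: common zeros = {(5, 3), (5, 7)}, so the count is 2.
Comparison with the Bézout bound: 2 ≤ 2 = deg(f)·deg(g), as expected for curves with no common component (the bound is attained).
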